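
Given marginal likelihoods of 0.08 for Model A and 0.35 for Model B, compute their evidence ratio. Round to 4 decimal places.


Ratio = ML(A) / ML(B) = 0.08/0.35
= 0.2286

0.2286


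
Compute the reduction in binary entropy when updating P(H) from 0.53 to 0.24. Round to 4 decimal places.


H_before = -p*log2(p) - (1-p)*log2(1-p) for p=0.53: 0.9974
H_after for p=0.24: 0.795
Reduction = 0.9974 - 0.795 = 0.2024

0.2024


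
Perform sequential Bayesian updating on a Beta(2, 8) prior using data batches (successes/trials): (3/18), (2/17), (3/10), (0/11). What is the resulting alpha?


Accumulate successes: 8
Posterior alpha = prior alpha + sum of successes
= 2 + 8 = 10

10


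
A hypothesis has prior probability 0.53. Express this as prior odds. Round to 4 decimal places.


Odds = P(H) / P(not H) = 0.53 / 0.47
= 1.1277

1.1277


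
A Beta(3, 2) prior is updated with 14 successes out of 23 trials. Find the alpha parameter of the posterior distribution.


In the Beta-Binomial conjugate update:
alpha_post = alpha_prior + successes
= 3 + 14
= 17

17


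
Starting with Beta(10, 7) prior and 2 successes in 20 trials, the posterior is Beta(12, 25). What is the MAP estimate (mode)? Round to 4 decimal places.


The mode of Beta(a, b) when a > 1 and b > 1 is (a-1)/(a+b-2)
= (12 - 1) / (12 + 25 - 2)
= 11 / 35
= 0.3143

0.3143


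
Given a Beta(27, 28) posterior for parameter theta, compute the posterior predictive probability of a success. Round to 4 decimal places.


For a Beta-Bernoulli model, the predictive probability is the mean:
P(success) = 27/(27+28) = 27/55 = 0.4909

0.4909


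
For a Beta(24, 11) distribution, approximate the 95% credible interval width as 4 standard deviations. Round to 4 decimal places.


Variance of Beta(a,b) = ab / ((a+b)^2 * (a+b+1))
= 24*11 / ((35)^2 * 36)
= 0.006
SD = sqrt(0.006) = 0.0774
Width = 4 * SD = 0.3095

0.3095


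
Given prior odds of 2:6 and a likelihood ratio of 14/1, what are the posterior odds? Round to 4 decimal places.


Posterior odds = prior odds * LR
Prior odds = 2/6 = 0.3333
LR = 14/1 = 14.0
Posterior odds = 0.3333 * 14.0 = 4.6667

4.6667


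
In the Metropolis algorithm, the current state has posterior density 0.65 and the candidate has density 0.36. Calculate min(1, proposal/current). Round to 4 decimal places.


Ratio = 0.36/0.65 = 0.5538
Acceptance probability = min(1, 0.5538)
= 0.5538

0.5538


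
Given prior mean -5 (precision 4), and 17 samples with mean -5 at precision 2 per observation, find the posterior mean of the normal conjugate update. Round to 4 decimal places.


The posterior mean is a precision-weighted average of prior and data.
Post. prec. = 4 + 34 = 38
Post. mean = (-20 + -170)/38 = -190/38 = -5.0

-5.0


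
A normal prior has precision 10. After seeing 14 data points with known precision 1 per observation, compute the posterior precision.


In the conjugate normal model, precisions add:
tau_posterior = tau_prior + n * tau_data
= 10 + 14*1 = 24

24


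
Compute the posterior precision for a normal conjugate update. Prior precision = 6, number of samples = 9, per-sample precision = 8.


tau_post = tau_0 + n * tau
= 6 + 9 * 8 = 78

78


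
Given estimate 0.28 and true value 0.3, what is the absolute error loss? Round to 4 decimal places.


Absolute error = |estimate - true|
= |-0.02| = 0.02

0.02


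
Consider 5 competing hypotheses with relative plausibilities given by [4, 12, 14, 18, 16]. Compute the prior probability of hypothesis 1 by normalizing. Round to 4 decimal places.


Sum of weights = 4 + 12 + 14 + 18 + 16 = 64
Normalized prior for H1 = 4 / 64
= 0.0625

0.0625


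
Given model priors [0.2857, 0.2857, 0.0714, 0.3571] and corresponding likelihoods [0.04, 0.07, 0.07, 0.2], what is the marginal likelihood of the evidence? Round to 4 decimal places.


P(E) = sum_i P(M_i) P(E|M_i)
= 0.0114 + 0.02 + 0.005 + 0.0714
= 0.1078

0.1078


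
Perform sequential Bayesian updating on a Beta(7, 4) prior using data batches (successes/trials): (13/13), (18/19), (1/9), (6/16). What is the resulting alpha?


Accumulate successes: 38
Posterior alpha = prior alpha + sum of successes
= 7 + 38 = 45

45


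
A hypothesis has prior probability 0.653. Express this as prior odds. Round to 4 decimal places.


Odds = P(H) / P(not H) = 0.653 / 0.347
= 1.8818

1.8818


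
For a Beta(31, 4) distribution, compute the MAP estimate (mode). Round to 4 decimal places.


MAP = mode = (a-1)/(a+b-2)
= (31-1)/(31+4-2)
= 30/33 = 0.9091

0.9091


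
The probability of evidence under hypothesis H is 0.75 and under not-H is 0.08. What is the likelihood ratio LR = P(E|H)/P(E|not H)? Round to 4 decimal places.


LR = 0.75 / 0.08
= 9.375

9.375


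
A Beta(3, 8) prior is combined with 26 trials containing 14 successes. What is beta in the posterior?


In conjugate updating:
beta_posterior = beta_prior + (n - k)
= 8 + (26 - 14)
= 8 + 12 = 20

20


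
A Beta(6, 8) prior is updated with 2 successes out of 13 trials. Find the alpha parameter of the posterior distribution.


In the Beta-Binomial conjugate update:
alpha_post = alpha_prior + successes
= 6 + 2
= 8

8


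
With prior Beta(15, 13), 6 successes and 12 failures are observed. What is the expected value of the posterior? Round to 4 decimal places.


Posterior = Beta(21, 25)
E[theta] = alpha/(alpha+beta)
= 21/46 = 0.4565

0.4565


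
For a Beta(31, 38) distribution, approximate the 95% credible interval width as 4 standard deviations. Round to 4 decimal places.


Variance of Beta(a,b) = ab / ((a+b)^2 * (a+b+1))
= 31*38 / ((69)^2 * 70)
= 0.0035
SD = sqrt(0.0035) = 0.0595
Width = 4 * SD = 0.2378

0.2378


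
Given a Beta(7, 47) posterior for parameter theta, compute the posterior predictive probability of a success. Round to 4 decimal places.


For a Beta-Bernoulli model, the predictive probability is the mean:
P(success) = 7/(7+47) = 7/54 = 0.1296

0.1296


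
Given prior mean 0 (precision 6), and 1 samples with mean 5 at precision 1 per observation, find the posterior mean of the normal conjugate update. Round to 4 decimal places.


The posterior mean is a precision-weighted average of prior and data.
Post. prec. = 6 + 1 = 7
Post. mean = (0 + 5)/7 = 5/7 = 0.7143

0.7143


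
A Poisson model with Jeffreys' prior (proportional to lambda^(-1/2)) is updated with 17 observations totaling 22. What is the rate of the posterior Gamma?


Posterior = Gamma(0.5 + S, n)
= Gamma(0.5 + 22, 17)
Posterior rate = 0 + n = 17

17.0


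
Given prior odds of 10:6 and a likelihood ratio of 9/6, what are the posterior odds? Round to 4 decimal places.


Posterior odds = prior odds * LR
Prior odds = 10/6 = 1.6667
LR = 9/6 = 1.5
Posterior odds = 1.6667 * 1.5 = 2.5

2.5


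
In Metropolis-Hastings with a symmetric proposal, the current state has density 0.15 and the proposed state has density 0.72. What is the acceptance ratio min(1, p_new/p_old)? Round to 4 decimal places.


Ratio = p_new / p_old = 0.72 / 0.15 = 4.8
Acceptance = min(1, 4.8) = 1.0

1.0


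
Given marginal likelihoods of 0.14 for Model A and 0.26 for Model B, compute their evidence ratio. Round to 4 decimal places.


Ratio = ML(A) / ML(B) = 0.14/0.26
= 0.5385

0.5385


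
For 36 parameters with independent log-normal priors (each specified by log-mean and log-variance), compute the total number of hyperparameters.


A log-normal prior has 2 hyperparameters per parameter.
Total = 36 * 2 = 72

72


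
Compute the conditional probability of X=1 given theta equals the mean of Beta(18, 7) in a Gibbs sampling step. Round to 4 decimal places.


Mean of Beta(18, 7) = 0.72
P(X=1 | theta=0.72) = 0.72

0.72


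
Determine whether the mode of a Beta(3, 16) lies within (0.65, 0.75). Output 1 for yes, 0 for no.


First find the mode: (a-1)/(a+b-2) = 0.1176
Is 0.1176 in (0.65, 0.75)? 0

0


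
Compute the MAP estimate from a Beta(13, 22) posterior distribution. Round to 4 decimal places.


MAP = mode of Beta distribution
= (alpha - 1)/(alpha + beta - 2)
= (13-1)/(13+22-2)
= 12/33 = 0.3636

0.3636


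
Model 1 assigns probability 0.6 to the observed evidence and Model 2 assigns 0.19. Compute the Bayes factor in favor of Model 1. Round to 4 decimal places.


BF = P(data|M1) / P(data|M2)
= 0.6 / 0.19 = 3.1579

3.1579


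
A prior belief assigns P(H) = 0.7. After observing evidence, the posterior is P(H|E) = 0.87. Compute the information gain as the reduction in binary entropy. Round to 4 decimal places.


H(prior) = -0.7*log2(0.7) - 0.3*log2(0.3)
= 0.8813
H(post) = -0.87*log2(0.87) - 0.13*log2(0.13)
= 0.5574
IG = 0.8813 - 0.5574 = 0.3239

0.3239


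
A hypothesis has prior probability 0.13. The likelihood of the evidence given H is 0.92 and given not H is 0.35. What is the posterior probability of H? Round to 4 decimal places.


Using Bayes' theorem:
P(E) = 0.13 * 0.92 + 0.87 * 0.35
P(E) = 0.4241
P(H|E) = (0.13 * 0.92) / 0.4241 = 0.282

0.282


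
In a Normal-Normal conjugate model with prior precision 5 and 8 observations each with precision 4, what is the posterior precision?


Posterior precision = prior precision + n * observation precision
= 5 + 8 * 4
= 5 + 32 = 37

37


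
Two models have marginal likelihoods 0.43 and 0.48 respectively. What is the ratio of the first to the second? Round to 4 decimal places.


Evidence ratio = 0.43 / 0.48
= 0.8958

0.8958


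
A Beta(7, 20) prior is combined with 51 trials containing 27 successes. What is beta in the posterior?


In conjugate updating:
beta_posterior = beta_prior + (n - k)
= 20 + (51 - 27)
= 20 + 24 = 44

44


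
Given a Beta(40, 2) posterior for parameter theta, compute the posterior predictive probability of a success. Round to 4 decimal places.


For a Beta-Bernoulli model, the predictive probability is the mean:
P(success) = 40/(40+2) = 40/42 = 0.9524

0.9524


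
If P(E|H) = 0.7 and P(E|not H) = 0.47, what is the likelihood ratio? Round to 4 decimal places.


Likelihood ratio = P(E|H) / P(E|not H)
= 0.7 / 0.47
= 1.4894

1.4894


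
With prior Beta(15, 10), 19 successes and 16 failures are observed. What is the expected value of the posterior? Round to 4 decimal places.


Posterior = Beta(34, 26)
E[theta] = alpha/(alpha+beta)
= 34/60 = 0.5667

0.5667


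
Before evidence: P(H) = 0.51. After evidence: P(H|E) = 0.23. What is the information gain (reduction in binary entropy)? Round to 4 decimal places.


Prior entropy = 0.9997
Posterior entropy = 0.778
Information gain = 0.9997 - 0.778 = 0.2217

0.2217


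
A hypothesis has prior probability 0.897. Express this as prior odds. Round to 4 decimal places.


Odds = P(H) / P(not H) = 0.897 / 0.103
= 8.7087

8.7087


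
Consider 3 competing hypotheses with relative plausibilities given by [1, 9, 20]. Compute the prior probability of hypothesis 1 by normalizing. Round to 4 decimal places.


Sum of weights = 1 + 9 + 20 = 30
Normalized prior for H1 = 1 / 30
= 0.0333

0.0333


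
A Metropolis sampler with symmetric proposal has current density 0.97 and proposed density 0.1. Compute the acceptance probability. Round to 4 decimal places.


For symmetric proposals, acceptance = min(1, pi(x*)/pi(x))
= min(1, 0.1/0.97)
= min(1, 0.1031) = 0.1031

0.1031


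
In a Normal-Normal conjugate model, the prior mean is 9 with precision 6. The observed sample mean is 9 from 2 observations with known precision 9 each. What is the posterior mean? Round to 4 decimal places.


Posterior precision = tau0 + n*tau = 6 + 2*9 = 24
Posterior mean = (tau0*mu0 + n*tau*xbar) / posterior_precision
= (6*9 + 2*9*9) / 24
= 216 / 24 = 9.0

9.0


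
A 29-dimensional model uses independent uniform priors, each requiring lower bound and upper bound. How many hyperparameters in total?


Per parameter: 2 (lower bound and upper bound).
Total = 29 * 2 = 58

58


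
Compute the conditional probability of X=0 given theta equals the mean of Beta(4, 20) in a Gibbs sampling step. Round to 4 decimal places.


Mean of Beta(4, 20) = 0.1667
P(X=0 | theta=0.1667) = 0.8333

0.8333


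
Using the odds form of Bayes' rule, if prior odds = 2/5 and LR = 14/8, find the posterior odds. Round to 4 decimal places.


Bayes' rule in odds form: posterior odds = prior odds * LR
= (2 * 14) / (5 * 8)
= 28/40 = 0.7

0.7


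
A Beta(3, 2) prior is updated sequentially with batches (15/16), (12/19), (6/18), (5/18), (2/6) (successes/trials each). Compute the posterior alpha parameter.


Sequential conjugate updating is equivalent to a single batch update.
Total successes across all batches = 40
alpha_posterior = alpha_prior + total_successes = 3 + 40
= 43

43


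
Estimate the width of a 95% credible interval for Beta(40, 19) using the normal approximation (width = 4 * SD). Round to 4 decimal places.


For Beta(a,b): Var = ab/((a+b)^2(a+b+1))
Var = 0.0036, SD = 0.0603
Approximate 95% CI width = 4 * 0.0603 = 0.2413

0.2413


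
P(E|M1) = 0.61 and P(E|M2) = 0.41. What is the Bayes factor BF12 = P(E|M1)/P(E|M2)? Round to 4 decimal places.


Bayes factor BF12 = P(E|M1) / P(E|M2)
= 0.61 / 0.41
= 1.4878

1.4878


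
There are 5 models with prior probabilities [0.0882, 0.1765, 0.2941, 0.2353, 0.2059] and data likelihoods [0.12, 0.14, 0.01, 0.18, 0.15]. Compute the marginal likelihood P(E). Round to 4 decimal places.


P(E) = sum over models of P(M_i) * P(E|M_i)
= 0.0882*0.12 + 0.1765*0.14 + 0.2941*0.01 + 0.2353*0.18 + 0.2059*0.15
= 0.1115

0.1115


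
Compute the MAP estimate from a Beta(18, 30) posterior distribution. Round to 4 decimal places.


MAP = mode of Beta distribution
= (alpha - 1)/(alpha + beta - 2)
= (18-1)/(18+30-2)
= 17/46 = 0.3696

0.3696


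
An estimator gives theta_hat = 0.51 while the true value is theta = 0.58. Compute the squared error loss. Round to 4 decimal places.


The squared error loss is (theta_hat - theta)^2
= (0.51 - 0.58)^2
= (-0.07)^2 = 0.0049

0.0049


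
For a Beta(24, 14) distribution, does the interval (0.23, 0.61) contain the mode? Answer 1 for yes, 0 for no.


Mode of Beta(a,b) = (a-1)/(a+b-2)
= (24-1)/(24+14-2) = 0.6389
Check: 0.23 <= 0.6389 <= 0.61?
Result: 0

0


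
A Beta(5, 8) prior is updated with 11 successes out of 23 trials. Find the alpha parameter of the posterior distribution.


In the Beta-Binomial conjugate update:
alpha_post = alpha_prior + successes
= 5 + 11
= 16

16


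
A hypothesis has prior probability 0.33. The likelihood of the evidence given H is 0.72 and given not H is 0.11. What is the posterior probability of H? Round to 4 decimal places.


Using Bayes' theorem:
P(E) = 0.33 * 0.72 + 0.67 * 0.11
P(E) = 0.3113
P(H|E) = (0.33 * 0.72) / 0.3113 = 0.7633

0.7633


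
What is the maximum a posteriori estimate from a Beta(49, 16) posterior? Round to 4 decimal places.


The MAP estimate equals the mode of the distribution.
Mode of Beta(a,b) = (a-1)/(a+b-2)
= 48/63
= 0.7619

0.7619


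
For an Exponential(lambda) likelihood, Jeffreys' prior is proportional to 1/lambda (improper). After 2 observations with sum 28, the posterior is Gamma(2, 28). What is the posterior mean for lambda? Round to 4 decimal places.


Posterior = Gamma(n, sum_x) = Gamma(2, 28)
Posterior mean = shape/rate = 2/28
= 0.0714

0.0714


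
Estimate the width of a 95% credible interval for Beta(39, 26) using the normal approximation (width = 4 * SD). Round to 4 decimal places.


For Beta(a,b): Var = ab/((a+b)^2(a+b+1))
Var = 0.0036, SD = 0.0603
Approximate 95% CI width = 4 * 0.0603 = 0.2412

0.2412


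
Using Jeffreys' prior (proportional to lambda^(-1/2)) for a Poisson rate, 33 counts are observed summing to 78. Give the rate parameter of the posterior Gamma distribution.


Conjugate update: Gamma(prior_shape + S, prior_rate + n).
Prior shape = 0.5, prior rate = 0.
Posterior rate = 0 + n = 33

33.0


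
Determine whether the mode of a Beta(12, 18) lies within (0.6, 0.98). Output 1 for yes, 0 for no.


First find the mode: (a-1)/(a+b-2) = 0.3929
Is 0.3929 in (0.6, 0.98)? 0

0


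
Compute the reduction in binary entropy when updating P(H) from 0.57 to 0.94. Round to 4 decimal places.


H_before = -p*log2(p) - (1-p)*log2(1-p) for p=0.57: 0.9858
H_after for p=0.94: 0.3274
Reduction = 0.9858 - 0.3274 = 0.6584

0.6584


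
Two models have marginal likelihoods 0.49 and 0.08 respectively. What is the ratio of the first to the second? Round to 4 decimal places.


Evidence ratio = 0.49 / 0.08
= 6.125

6.125


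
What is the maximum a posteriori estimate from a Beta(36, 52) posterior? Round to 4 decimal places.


The MAP estimate equals the mode of the distribution.
Mode of Beta(a,b) = (a-1)/(a+b-2)
= 35/86
= 0.407

0.407


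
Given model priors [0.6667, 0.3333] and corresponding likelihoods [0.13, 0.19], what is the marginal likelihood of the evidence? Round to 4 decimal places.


P(E) = sum_i P(M_i) P(E|M_i)
= 0.0867 + 0.0633
= 0.15

0.15


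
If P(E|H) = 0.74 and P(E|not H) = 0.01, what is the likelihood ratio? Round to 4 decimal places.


Likelihood ratio = P(E|H) / P(E|not H)
= 0.74 / 0.01
= 74.0

74.0


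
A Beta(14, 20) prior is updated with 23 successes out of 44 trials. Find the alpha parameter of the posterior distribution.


In the Beta-Binomial conjugate update:
alpha_post = alpha_prior + successes
= 14 + 23
= 37

37


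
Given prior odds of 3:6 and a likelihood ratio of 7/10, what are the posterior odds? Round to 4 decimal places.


Posterior odds = prior odds * LR
Prior odds = 3/6 = 0.5
LR = 7/10 = 0.7
Posterior odds = 0.5 * 0.7 = 0.35

0.35


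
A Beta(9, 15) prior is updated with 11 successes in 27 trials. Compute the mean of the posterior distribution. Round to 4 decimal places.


After update: Beta(20, 31)
Mean = 20 / (20 + 31) = 20 / 51
= 0.3922

0.3922


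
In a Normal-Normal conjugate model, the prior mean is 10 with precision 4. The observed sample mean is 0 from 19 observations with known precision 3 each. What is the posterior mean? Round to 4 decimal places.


Posterior precision = tau0 + n*tau = 4 + 19*3 = 61
Posterior mean = (tau0*mu0 + n*tau*xbar) / posterior_precision
= (4*10 + 19*3*0) / 61
= 40 / 61 = 0.6557

0.6557


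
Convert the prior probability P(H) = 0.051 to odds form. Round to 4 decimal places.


P(not H) = 1 - 0.051 = 0.949
Odds = 0.051 / 0.949 = 0.0537

0.0537


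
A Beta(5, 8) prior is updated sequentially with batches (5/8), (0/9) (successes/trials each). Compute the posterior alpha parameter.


Sequential conjugate updating is equivalent to a single batch update.
Total successes across all batches = 5
alpha_posterior = alpha_prior + total_successes = 5 + 5
= 10

10


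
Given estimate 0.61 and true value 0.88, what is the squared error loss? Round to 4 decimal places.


Squared error = (estimate - true)^2
Difference = -0.27
Loss = -0.27^2 = 0.0729

0.0729


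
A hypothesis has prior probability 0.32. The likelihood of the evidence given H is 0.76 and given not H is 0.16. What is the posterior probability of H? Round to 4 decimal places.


Using Bayes' theorem:
P(E) = 0.32 * 0.76 + 0.68 * 0.16
P(E) = 0.352
P(H|E) = (0.32 * 0.76) / 0.352 = 0.6909

0.6909


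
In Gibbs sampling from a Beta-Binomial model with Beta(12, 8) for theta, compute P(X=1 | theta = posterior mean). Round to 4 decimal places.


Posterior mean = alpha/(alpha+beta) = 12/20 = 0.6
P(X=1|theta=mean) = theta = 0.6

0.6


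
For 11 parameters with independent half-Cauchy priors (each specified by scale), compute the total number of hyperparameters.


A half-Cauchy prior has 1 hyperparameter per parameter.
Total = 11 * 1 = 11

11


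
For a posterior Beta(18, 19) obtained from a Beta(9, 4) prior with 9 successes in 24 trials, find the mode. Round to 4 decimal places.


Mode = (alpha - 1) / (alpha + beta - 2)
= 17 / 35
= 0.4857

0.4857


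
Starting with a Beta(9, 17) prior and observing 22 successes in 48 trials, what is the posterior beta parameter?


Posterior beta = prior beta + failures
Failures = 48 - 22 = 26
beta_post = 17 + 26 = 43

43


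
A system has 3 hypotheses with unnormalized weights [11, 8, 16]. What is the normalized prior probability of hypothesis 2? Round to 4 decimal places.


The normalized prior is the weight divided by the total.
Total weight = 35
P(H2) = 8 / 35 = 0.2286

0.2286


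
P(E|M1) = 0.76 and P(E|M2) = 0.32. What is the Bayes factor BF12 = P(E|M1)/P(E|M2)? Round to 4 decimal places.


Bayes factor BF12 = P(E|M1) / P(E|M2)
= 0.76 / 0.32
= 2.375

2.375


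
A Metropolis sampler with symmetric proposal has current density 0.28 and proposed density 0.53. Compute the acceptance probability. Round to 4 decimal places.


For symmetric proposals, acceptance = min(1, pi(x*)/pi(x))
= min(1, 0.53/0.28)
= min(1, 1.8929) = 1.0

1.0


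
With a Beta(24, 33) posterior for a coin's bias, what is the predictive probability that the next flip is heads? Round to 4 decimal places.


The predictive probability equals the posterior mean.
P(next = heads) = alpha / (alpha + beta)
= 24 / 57 = 0.4211

0.4211


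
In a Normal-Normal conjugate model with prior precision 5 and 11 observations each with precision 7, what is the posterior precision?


Posterior precision = prior precision + n * observation precision
= 5 + 11 * 7
= 5 + 77 = 82

82


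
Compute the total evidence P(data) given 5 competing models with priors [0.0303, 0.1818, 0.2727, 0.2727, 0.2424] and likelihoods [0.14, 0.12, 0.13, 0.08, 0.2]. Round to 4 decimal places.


Marginal likelihood = sum P(model_i) * P(data|model_i)
Model 1: 0.0303 * 0.14 = 0.0042
Model 2: 0.1818 * 0.12 = 0.0218
Model 3: 0.2727 * 0.13 = 0.0355
Model 4: 0.2727 * 0.08 = 0.0218
Model 5: 0.2424 * 0.2 = 0.0485
Total = 0.1318

0.1318


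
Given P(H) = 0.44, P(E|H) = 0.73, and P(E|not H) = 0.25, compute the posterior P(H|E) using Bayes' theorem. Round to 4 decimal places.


By Bayes' theorem: P(H|E) = P(E|H)*P(H) / P(E)
P(E) = P(E|H)*P(H) + P(E|not H)*P(not H)
P(E) = 0.73*0.44 + 0.25*0.56 = 0.4612
P(H|E) = 0.73*0.44 / 0.4612 = 0.6964

0.6964


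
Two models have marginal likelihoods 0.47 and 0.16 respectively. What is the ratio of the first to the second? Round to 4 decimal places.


Evidence ratio = 0.47 / 0.16
= 2.9375

2.9375


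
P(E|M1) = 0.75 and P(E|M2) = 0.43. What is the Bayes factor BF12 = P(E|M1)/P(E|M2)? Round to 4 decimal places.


Bayes factor BF12 = P(E|M1) / P(E|M2)
= 0.75 / 0.43
= 1.7442

1.7442


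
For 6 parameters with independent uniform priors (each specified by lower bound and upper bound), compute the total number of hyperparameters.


A uniform prior has 2 hyperparameters per parameter.
Total = 6 * 2 = 12

12


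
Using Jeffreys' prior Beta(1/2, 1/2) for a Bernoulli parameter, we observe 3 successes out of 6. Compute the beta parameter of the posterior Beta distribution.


Conjugate update: Beta(0.5 + k, 0.5 + n - k).
k = 3, n - k = 3
Posterior beta = 0.5 + (n - k) = 0.5 + 3 = 3.5

3.5


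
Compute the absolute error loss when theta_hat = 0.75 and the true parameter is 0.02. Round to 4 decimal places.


L = |theta_hat - theta_true|
= |0.75 - 0.02| = 0.73

0.73


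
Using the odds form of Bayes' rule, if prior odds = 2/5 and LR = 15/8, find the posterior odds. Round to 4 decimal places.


Bayes' rule in odds form: posterior odds = prior odds * LR
= (2 * 15) / (5 * 8)
= 30/40 = 0.75

0.75


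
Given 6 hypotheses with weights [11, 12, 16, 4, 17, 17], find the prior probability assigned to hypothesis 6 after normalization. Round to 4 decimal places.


To normalize, divide each weight by the sum of all weights.
Sum = 77
Prior(H6) = 17/77 = 0.2208

0.2208


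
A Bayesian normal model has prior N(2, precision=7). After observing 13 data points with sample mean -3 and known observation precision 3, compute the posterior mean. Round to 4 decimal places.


Posterior mean = (prior_precision * prior_mean + n * data_precision * data_mean) / (prior_precision + n * data_precision)
Numerator = 7*2 + 13*3*-3 = -103
Denominator = 7 + 13*3 = 46
Posterior mean = -2.2391

-2.2391


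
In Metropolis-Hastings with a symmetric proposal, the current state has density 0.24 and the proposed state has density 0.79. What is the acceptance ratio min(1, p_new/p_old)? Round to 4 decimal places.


Ratio = p_new / p_old = 0.79 / 0.24 = 3.2917
Acceptance = min(1, 3.2917) = 1.0

1.0


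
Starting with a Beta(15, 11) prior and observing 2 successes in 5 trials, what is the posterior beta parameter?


Posterior beta = prior beta + failures
Failures = 5 - 2 = 3
beta_post = 11 + 3 = 14

14


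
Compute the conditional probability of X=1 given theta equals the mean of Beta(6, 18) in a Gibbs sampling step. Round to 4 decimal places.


Mean of Beta(6, 18) = 0.25
P(X=1 | theta=0.25) = 0.25

0.25


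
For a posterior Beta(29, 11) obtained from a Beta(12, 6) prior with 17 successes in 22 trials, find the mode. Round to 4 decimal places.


Mode = (alpha - 1) / (alpha + beta - 2)
= 28 / 38
= 0.7368

0.7368


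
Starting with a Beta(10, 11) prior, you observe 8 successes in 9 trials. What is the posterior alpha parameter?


For a Beta-Binomial conjugate model:
Posterior alpha = prior alpha + number of successes
= 10 + 8 = 18

18


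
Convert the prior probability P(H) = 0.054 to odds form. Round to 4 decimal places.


P(not H) = 1 - 0.054 = 0.946
Odds = 0.054 / 0.946 = 0.0571

0.0571


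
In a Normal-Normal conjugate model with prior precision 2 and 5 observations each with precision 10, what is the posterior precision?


Posterior precision = prior precision + n * observation precision
= 2 + 5 * 10
= 2 + 50 = 52

52


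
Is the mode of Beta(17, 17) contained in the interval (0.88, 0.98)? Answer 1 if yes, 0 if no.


Mode = (a-1)/(a+b-2) = 16/32 = 0.5
Interval: (0.88, 0.98)
Contains mode? 0

0


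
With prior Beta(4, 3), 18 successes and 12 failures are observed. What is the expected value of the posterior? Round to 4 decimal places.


Posterior = Beta(22, 15)
E[theta] = alpha/(alpha+beta)
= 22/37 = 0.5946

0.5946


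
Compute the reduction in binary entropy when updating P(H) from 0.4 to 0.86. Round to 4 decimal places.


H_before = -p*log2(p) - (1-p)*log2(1-p) for p=0.4: 0.971
H_after for p=0.86: 0.5842
Reduction = 0.971 - 0.5842 = 0.3867

0.3867


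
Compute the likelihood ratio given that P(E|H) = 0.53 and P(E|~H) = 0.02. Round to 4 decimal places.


LR = P(E|H) / P(E|~H)
= 0.53 / 0.02 = 26.5

26.5


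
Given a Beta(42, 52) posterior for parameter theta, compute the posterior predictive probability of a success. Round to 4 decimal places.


For a Beta-Bernoulli model, the predictive probability is the mean:
P(success) = 42/(42+52) = 42/94 = 0.4468

0.4468


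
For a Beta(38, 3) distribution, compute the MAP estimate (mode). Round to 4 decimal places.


MAP = mode = (a-1)/(a+b-2)
= (38-1)/(38+3-2)
= 37/39 = 0.9487

0.9487


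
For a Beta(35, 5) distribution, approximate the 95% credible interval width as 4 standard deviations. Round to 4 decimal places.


Variance of Beta(a,b) = ab / ((a+b)^2 * (a+b+1))
= 35*5 / ((40)^2 * 41)
= 0.0027
SD = sqrt(0.0027) = 0.0516
Width = 4 * SD = 0.2066

0.2066


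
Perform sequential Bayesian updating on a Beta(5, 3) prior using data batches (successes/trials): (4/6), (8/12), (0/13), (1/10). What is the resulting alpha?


Accumulate successes: 13
Posterior alpha = prior alpha + sum of successes
= 5 + 13 = 18

18


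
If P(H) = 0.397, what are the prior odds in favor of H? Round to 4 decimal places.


Prior odds = P(H) / (1 - P(H))
= 0.397 / 0.603
= 0.6584

0.6584


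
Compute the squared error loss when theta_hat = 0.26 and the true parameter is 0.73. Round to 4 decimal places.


L = (theta_hat - theta_true)^2
= (0.26 - 0.73)^2
= -0.47^2 = 0.2209

0.2209


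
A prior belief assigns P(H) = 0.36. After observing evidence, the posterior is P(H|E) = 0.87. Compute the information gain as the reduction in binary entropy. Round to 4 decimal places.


H(prior) = -0.36*log2(0.36) - 0.64*log2(0.64)
= 0.9427
H(post) = -0.87*log2(0.87) - 0.13*log2(0.13)
= 0.5574
IG = 0.9427 - 0.5574 = 0.3852

0.3852


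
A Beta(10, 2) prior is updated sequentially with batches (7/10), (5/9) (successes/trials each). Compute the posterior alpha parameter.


Sequential conjugate updating is equivalent to a single batch update.
Total successes across all batches = 12
alpha_posterior = alpha_prior + total_successes = 10 + 12
= 22

22


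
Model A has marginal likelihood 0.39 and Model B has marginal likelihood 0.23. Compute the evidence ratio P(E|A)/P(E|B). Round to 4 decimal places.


Evidence ratio = P(E|A) / P(E|B)
= 0.39 / 0.23
= 1.6957

1.6957


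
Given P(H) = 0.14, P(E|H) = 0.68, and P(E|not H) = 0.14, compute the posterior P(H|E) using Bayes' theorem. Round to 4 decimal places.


By Bayes' theorem: P(H|E) = P(E|H)*P(H) / P(E)
P(E) = P(E|H)*P(H) + P(E|not H)*P(not H)
P(E) = 0.68*0.14 + 0.14*0.86 = 0.2156
P(H|E) = 0.68*0.14 / 0.2156 = 0.4416

0.4416


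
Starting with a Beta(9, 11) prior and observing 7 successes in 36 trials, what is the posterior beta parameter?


Posterior beta = prior beta + failures
Failures = 36 - 7 = 29
beta_post = 11 + 29 = 40

40


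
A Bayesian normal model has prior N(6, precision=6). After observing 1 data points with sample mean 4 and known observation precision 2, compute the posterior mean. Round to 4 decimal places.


Posterior mean = (prior_precision * prior_mean + n * data_precision * data_mean) / (prior_precision + n * data_precision)
Numerator = 6*6 + 1*2*4 = 44
Denominator = 6 + 1*2 = 8
Posterior mean = 5.5

5.5


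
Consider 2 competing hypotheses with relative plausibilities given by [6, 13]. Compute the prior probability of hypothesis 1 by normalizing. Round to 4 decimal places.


Sum of weights = 6 + 13 = 19
Normalized prior for H1 = 6 / 19
= 0.3158

0.3158


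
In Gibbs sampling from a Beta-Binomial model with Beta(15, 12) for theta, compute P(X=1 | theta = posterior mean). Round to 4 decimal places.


Posterior mean = alpha/(alpha+beta) = 15/27 = 0.5556
P(X=1|theta=mean) = theta = 0.5556

0.5556


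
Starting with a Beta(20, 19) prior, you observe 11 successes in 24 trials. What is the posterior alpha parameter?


For a Beta-Binomial conjugate model:
Posterior alpha = prior alpha + number of successes
= 20 + 11 = 31

31


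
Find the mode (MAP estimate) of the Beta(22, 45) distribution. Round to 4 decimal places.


For Beta(a,b) with a,b > 1:
Mode = (a-1)/(a+b-2) = (22-1)/(67-2)
= 21/65 = 0.3231

0.3231


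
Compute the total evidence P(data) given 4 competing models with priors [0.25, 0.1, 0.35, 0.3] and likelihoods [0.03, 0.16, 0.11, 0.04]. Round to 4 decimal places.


Marginal likelihood = sum P(model_i) * P(data|model_i)
Model 1: 0.25 * 0.03 = 0.0075
Model 2: 0.1 * 0.16 = 0.016
Model 3: 0.35 * 0.11 = 0.0385
Model 4: 0.3 * 0.04 = 0.012
Total = 0.074

0.074


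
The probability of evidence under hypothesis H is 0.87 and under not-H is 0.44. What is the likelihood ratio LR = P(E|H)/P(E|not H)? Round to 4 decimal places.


LR = 0.87 / 0.44
= 1.9773

1.9773


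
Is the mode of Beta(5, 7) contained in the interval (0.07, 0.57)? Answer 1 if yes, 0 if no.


Mode = (a-1)/(a+b-2) = 4/10 = 0.4
Interval: (0.07, 0.57)
Contains mode? 1

1


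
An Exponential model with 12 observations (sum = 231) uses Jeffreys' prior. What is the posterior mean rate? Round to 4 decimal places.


Posterior Gamma(12, 231)
E[lambda] = 12/231 = 0.0519

0.0519


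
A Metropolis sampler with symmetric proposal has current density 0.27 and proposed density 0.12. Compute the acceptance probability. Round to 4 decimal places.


For symmetric proposals, acceptance = min(1, pi(x*)/pi(x))
= min(1, 0.12/0.27)
= min(1, 0.4444) = 0.4444

0.4444


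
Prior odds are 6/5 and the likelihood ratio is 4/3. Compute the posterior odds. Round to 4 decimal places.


Posterior odds = prior odds * likelihood ratio
= (6/5) * (4/3)
= 24 / 15
= 1.6

1.6


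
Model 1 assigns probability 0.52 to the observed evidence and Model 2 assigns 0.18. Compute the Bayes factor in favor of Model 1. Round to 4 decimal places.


BF = P(data|M1) / P(data|M2)
= 0.52 / 0.18 = 2.8889

2.8889


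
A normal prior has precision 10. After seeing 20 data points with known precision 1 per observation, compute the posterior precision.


In the conjugate normal model, precisions add:
tau_posterior = tau_prior + n * tau_data
= 10 + 20*1 = 30

30


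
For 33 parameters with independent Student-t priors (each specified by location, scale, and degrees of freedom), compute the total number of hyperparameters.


A Student-t prior has 3 hyperparameters per parameter.
Total = 33 * 3 = 99

99


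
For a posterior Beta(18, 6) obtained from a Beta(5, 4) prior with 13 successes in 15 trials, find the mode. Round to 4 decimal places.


Mode = (alpha - 1) / (alpha + beta - 2)
= 17 / 22
= 0.7727

0.7727


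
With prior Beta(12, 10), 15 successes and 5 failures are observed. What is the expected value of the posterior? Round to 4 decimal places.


Posterior = Beta(27, 15)
E[theta] = alpha/(alpha+beta)
= 27/42 = 0.6429

0.6429


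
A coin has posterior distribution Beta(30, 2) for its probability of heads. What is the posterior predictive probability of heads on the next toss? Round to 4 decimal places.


Posterior predictive = E[theta] = alpha/(alpha+beta)
= 30/32
= 0.9375

0.9375


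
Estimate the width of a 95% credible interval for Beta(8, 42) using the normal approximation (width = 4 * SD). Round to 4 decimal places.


For Beta(a,b): Var = ab/((a+b)^2(a+b+1))
Var = 0.0026, SD = 0.0513
Approximate 95% CI width = 4 * 0.0513 = 0.2053

0.2053


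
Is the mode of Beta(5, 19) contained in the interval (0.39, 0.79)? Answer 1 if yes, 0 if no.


Mode = (a-1)/(a+b-2) = 4/22 = 0.1818
Interval: (0.39, 0.79)
Contains mode? 0

0


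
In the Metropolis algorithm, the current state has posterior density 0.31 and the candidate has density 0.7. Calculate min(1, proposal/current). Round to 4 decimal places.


Ratio = 0.7/0.31 = 2.2581
Acceptance probability = min(1, 2.2581)
= 1.0

1.0


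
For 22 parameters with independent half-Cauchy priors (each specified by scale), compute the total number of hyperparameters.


A half-Cauchy prior has 1 hyperparameter per parameter.
Total = 22 * 1 = 22

22


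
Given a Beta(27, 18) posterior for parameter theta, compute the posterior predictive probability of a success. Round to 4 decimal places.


For a Beta-Bernoulli model, the predictive probability is the mean:
P(success) = 27/(27+18) = 27/45 = 0.6

0.6


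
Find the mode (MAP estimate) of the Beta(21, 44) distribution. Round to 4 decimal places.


For Beta(a,b) with a,b > 1:
Mode = (a-1)/(a+b-2) = (21-1)/(65-2)
= 20/63 = 0.3175

0.3175


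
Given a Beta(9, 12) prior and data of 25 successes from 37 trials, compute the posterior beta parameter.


Number of failures = 37 - 25 = 12
Posterior beta = 12 + 12 = 24

24


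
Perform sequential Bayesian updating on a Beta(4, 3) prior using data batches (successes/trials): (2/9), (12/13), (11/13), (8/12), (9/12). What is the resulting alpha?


Accumulate successes: 42
Posterior alpha = prior alpha + sum of successes
= 4 + 42 = 46

46


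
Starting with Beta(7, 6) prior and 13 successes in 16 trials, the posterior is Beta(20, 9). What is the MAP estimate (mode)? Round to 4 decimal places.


The mode of Beta(a, b) when a > 1 and b > 1 is (a-1)/(a+b-2)
= (20 - 1) / (20 + 9 - 2)
= 19 / 27
= 0.7037

0.7037


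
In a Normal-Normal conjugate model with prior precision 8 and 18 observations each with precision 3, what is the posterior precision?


Posterior precision = prior precision + n * observation precision
= 8 + 18 * 3
= 8 + 54 = 62

62


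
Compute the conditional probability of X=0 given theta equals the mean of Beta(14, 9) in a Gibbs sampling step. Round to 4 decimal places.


Mean of Beta(14, 9) = 0.6087
P(X=0 | theta=0.6087) = 0.3913

0.3913


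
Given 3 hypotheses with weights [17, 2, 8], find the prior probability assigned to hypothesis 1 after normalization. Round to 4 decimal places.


To normalize, divide each weight by the sum of all weights.
Sum = 27
Prior(H1) = 17/27 = 0.6296

0.6296


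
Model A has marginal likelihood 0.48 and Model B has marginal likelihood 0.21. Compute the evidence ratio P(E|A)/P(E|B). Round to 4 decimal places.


Evidence ratio = P(E|A) / P(E|B)
= 0.48 / 0.21
= 2.2857

2.2857


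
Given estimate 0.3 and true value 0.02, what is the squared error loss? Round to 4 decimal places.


Squared error = (estimate - true)^2
Difference = 0.28
Loss = 0.28^2 = 0.0784

0.0784


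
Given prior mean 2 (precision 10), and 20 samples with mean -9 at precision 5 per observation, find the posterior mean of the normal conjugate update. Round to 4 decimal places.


The posterior mean is a precision-weighted average of prior and data.
Post. prec. = 10 + 100 = 110
Post. mean = (20 + -900)/110 = -880/110 = -8.0

-8.0


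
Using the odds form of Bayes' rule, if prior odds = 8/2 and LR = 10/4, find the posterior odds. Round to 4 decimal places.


Bayes' rule in odds form: posterior odds = prior odds * LR
= (8 * 10) / (2 * 4)
= 80/8 = 10.0

10.0


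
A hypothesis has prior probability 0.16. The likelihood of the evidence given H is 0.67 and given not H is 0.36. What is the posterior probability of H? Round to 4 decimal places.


Using Bayes' theorem:
P(E) = 0.16 * 0.67 + 0.84 * 0.36
P(E) = 0.4096
P(H|E) = (0.16 * 0.67) / 0.4096 = 0.2617

0.2617


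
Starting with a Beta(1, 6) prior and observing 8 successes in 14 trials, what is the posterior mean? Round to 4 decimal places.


Posterior parameters: alpha = 1 + 8 = 9
beta = 6 + 6 = 12
Posterior mean = alpha / (alpha + beta) = 9 / 21
= 0.4286

0.4286


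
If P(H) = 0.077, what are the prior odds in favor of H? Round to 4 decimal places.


Prior odds = P(H) / (1 - P(H))
= 0.077 / 0.923
= 0.0834

0.0834


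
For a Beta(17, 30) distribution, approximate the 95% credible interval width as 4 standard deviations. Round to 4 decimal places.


Variance of Beta(a,b) = ab / ((a+b)^2 * (a+b+1))
= 17*30 / ((47)^2 * 48)
= 0.0048
SD = sqrt(0.0048) = 0.0694
Width = 4 * SD = 0.2774

0.2774


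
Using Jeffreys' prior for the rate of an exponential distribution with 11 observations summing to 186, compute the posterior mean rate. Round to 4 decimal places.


Jeffreys' prior leads to posterior Gamma(11, 186).
Mean = 11/186 = 0.0591

0.0591


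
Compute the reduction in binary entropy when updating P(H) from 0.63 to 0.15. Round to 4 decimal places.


H_before = -p*log2(p) - (1-p)*log2(1-p) for p=0.63: 0.9507
H_after for p=0.15: 0.6098
Reduction = 0.9507 - 0.6098 = 0.3408

0.3408


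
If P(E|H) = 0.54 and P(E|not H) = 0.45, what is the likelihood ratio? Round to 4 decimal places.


Likelihood ratio = P(E|H) / P(E|not H)
= 0.54 / 0.45
= 1.2

1.2


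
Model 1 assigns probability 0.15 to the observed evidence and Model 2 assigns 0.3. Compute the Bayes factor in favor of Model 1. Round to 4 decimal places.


BF = P(data|M1) / P(data|M2)
= 0.15 / 0.3 = 0.5

0.5


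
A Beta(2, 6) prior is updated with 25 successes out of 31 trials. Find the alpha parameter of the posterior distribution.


In the Beta-Binomial conjugate update:
alpha_post = alpha_prior + successes
= 2 + 25
= 27

27


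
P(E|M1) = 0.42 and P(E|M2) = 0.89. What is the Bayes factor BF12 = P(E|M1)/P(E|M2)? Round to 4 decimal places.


Bayes factor BF12 = P(E|M1) / P(E|M2)
= 0.42 / 0.89
= 0.4719

0.4719
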